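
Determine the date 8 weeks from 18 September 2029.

November 13, 2029

Counting forward 8 weeks = 56 days from September 18, 2029.
September has 30 days, so 30 − 18 = 12 days remain after September 18, 2029; 56 − 12 = 44 left.
October 2029 has 31 days: 44 − 31 = 13 left.
13 days into November 2029 → November 13, 2029.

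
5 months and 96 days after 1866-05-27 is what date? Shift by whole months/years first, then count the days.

Adding 5 months and 96 days from May 27, 1866: first the month/year part, then the days.
month 5 + 5 = 10 → October 1866.
Day 27 is valid in October, giving October 27, 1866.
Now add 96 days from October 27, 1866.
October has 31 days, so 31 − 27 = 4 days remain after October 27, 1866; 96 − 4 = 92 left.
November 1866 has 30 days: 92 − 30 = 62 left.
December 1866 has 31 days: 62 − 31 = 31 left.
31 days into January 1867 → January 31, 1867.

January 31, 1867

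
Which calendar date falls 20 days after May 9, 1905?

May 29, 1905

Adding 20 days from May 9, 1905.
May has 31 days; 9 + 20 = 29, still in May.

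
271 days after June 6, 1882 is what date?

Adding 271 days from June 6, 1882.
June has 30 days, so 30 − 6 = 24 days remain after June 6, 1882; 271 − 24 = 247 left.
July 1882 has 31 days: 247 − 31 = 216 left.
August 1882 has 31 days: 216 − 31 = 185 left.
September 1882 has 30 days: 185 − 30 = 155 left.
October 1882 has 31 days: 155 − 31 = 124 left.
November 1882 has 30 days: 124 − 30 = 94 left.
December 1882 has 31 days: 94 − 31 = 63 left.
January 1883 has 31 days: 63 − 31 = 32 left.
February 1883 has 28 days (1883 is not a leap year): 32 − 28 = 4 left.
4 days into March 1883 → March 4, 1883.

March 4, 1883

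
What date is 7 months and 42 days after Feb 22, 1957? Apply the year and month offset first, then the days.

November 3, 1957

Advancing 7 months and 42 days from February 22, 1957: first the month/year part, then the days.
month 2 + 7 = 9 → September 1957.
Day 22 is valid in September, giving September 22, 1957.
Now add 42 days from September 22, 1957.
September has 30 days, so 30 − 22 = 8 days remain after September 22, 1957; 42 − 8 = 34 left.
October 1957 has 31 days: 34 − 31 = 3 left.
3 days into November 1957 → November 3, 1957.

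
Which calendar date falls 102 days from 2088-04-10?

July 21, 2088

Counting forward 102 days from April 10, 2088.
April has 30 days, so 30 − 10 = 20 days remain after April 10, 2088; 102 − 20 = 82 left.
May 2088 has 31 days: 82 − 31 = 51 left.
June 2088 has 30 days: 51 − 30 = 21 left.
21 days into July 2088 → July 21, 2088.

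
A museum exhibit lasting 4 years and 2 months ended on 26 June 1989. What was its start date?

Subtracting 4 years and 2 months from June 26, 1989.
-4 years → 1985; month 6 − 2 = 4 → April 1985.
Day 26 is valid in April, giving April 26, 1985.

April 26, 1985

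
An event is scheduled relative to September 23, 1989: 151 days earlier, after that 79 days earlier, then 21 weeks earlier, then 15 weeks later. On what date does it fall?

December 25, 1988

Subtracting 151 days from September 23, 1989:
Going back 23 days from September 23, 1989 reaches the end of the previous month; 151 − 23 = 128 left.
August 1989 has 31 days: 128 − 31 = 97 left.
July 1989 has 31 days: 97 − 31 = 66 left.
June 1989 has 30 days: 66 − 30 = 36 left.
May 1989 has 31 days: 36 − 31 = 5 left.
April 1989 has 30 days; 30 − 5 = 25 → April 25, 1989.
Going back 79 days from April 25, 1989:
Going back 25 days from April 25, 1989 reaches the end of the previous month; 79 − 25 = 54 left.
March 1989 has 31 days: 54 − 31 = 23 left.
February 1989 has 28 days; 28 − 23 = 5 → February 5, 1989.
Counting back 21 weeks (= 147 days) from February 5, 1989:
Going back 5 days from February 5, 1989 reaches the end of the previous month; 147 − 5 = 142 left.
January 1989 has 31 days: 142 − 31 = 111 left.
December 1988 has 31 days: 111 − 31 = 80 left.
November 1988 has 30 days: 80 − 30 = 50 left.
October 1988 has 31 days: 50 − 31 = 19 left.
September 1988 has 30 days; 30 − 19 = 11 → September 11, 1988.
Advancing 15 weeks (= 105 days) from September 11, 1988:
September has 30 days, so 30 − 11 = 19 days remain after September 11, 1988; 105 − 19 = 86 left.
October 1988 has 31 days: 86 − 31 = 55 left.
November 1988 has 30 days: 55 − 30 = 25 left.
25 days into December 1988 → December 25, 1988.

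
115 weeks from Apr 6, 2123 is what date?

Counting forward 115 weeks = 805 days from April 6, 2123.
April has 30 days, so 30 − 6 = 24 days remain after April 6, 2123; 805 − 24 = 781 left.
May 2123 has 31 days: 781 − 31 = 750 left.
June 2123 has 30 days: 750 − 30 = 720 left.
July 2123 has 31 days: 720 − 31 = 689 left.
August 2123 has 31 days: 689 − 31 = 658 left.
September 2123 has 30 days: 658 − 30 = 628 left.
October 2123 has 31 days: 628 − 31 = 597 left.
November 2123 has 30 days: 597 − 30 = 567 left.
December 2123 has 31 days: 567 − 31 = 536 left.
January 2124 has 31 days: 536 − 31 = 505 left.
February 2124 has 29 days (2124 is a leap year): 505 − 29 = 476 left.
March 2124 has 31 days: 476 − 31 = 445 left.
April 2124 has 30 days: 445 − 30 = 415 left.
May 2124 has 31 days: 415 − 31 = 384 left.
June 2124 has 30 days: 384 − 30 = 354 left.
July 2124 has 31 days: 354 − 31 = 323 left.
August 2124 has 31 days: 323 − 31 = 292 left.
September 2124 has 30 days: 292 − 30 = 262 left.
October 2124 has 31 days: 262 − 31 = 231 left.
November 2124 has 30 days: 231 − 30 = 201 left.
December 2124 has 31 days: 201 − 31 = 170 left.
January 2125 has 31 days: 170 − 31 = 139 left.
February 2125 has 28 days (2125 is not a leap year): 139 − 28 = 111 left.
March 2125 has 31 days: 111 − 31 = 80 left.
April 2125 has 30 days: 80 − 30 = 50 left.
May 2125 has 31 days: 50 − 31 = 19 left.
19 days into June 2125 → June 19, 2125.

June 19, 2125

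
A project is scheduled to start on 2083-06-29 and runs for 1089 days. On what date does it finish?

Advancing 1089 days from June 29, 2083.
June has 30 days, so 30 − 29 = 1 day remains after June 29, 2083; 1089 − 1 = 1088 left.
July 2083 has 31 days: 1088 − 31 = 1057 left.
August 2083 has 31 days: 1057 − 31 = 1026 left.
September 2083 has 30 days: 1026 − 30 = 996 left.
October 2083 has 31 days: 996 − 31 = 965 left.
November 2083 has 30 days: 965 − 30 = 935 left.
December 2083 has 31 days: 935 − 31 = 904 left.
January 2084 has 31 days: 904 − 31 = 873 left.
February 2084 has 29 days (2084 is a leap year): 873 − 29 = 844 left.
March 2084 has 31 days: 844 − 31 = 813 left.
April 2084 has 30 days: 813 − 30 = 783 left.
May 2084 has 31 days: 783 − 31 = 752 left.
June 2084 has 30 days: 752 − 30 = 722 left.
July 2084 has 31 days: 722 − 31 = 691 left.
August 2084 has 31 days: 691 − 31 = 660 left.
September 2084 has 30 days: 660 − 30 = 630 left.
October 2084 has 31 days: 630 − 31 = 599 left.
November 2084 has 30 days: 599 − 30 = 569 left.
December 2084 has 31 days: 569 − 31 = 538 left.
January 2085 has 31 days: 538 − 31 = 507 left.
February 2085 has 28 days (2085 is not a leap year): 507 − 28 = 479 left.
March 2085 has 31 days: 479 − 31 = 448 left.
April 2085 has 30 days: 448 − 30 = 418 left.
May 2085 has 31 days: 418 − 31 = 387 left.
June 2085 has 30 days: 387 − 30 = 357 left.
July 2085 has 31 days: 357 − 31 = 326 left.
August 2085 has 31 days: 326 − 31 = 295 left.
September 2085 has 30 days: 295 − 30 = 265 left.
October 2085 has 31 days: 265 − 31 = 234 left.
November 2085 has 30 days: 234 − 30 = 204 left.
December 2085 has 31 days: 204 − 31 = 173 left.
January 2086 has 31 days: 173 − 31 = 142 left.
February 2086 has 28 days (2086 is not a leap year): 142 − 28 = 114 left.
March 2086 has 31 days: 114 − 31 = 83 left.
April 2086 has 30 days: 83 − 30 = 53 left.
May 2086 has 31 days: 53 − 31 = 22 left.
22 days into June 2086 → June 22, 2086.

June 22, 2086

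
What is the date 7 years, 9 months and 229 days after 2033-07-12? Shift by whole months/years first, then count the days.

November 27, 2041

Adding 7 years, 9 months and 229 days from July 12, 2033: first the month/year part, then the days.
+7 years → 2040; month 7 + 9 = 16, which is month 4 of year 2041 → April 2041.
Day 12 is valid in April, giving April 12, 2041.
Now add 229 days from April 12, 2041.
April has 30 days, so 30 − 12 = 18 days remain after April 12, 2041; 229 − 18 = 211 left.
May 2041 has 31 days: 211 − 31 = 180 left.
June 2041 has 30 days: 180 − 30 = 150 left.
July 2041 has 31 days: 150 − 31 = 119 left.
August 2041 has 31 days: 119 − 31 = 88 left.
September 2041 has 30 days: 88 − 30 = 58 left.
October 2041 has 31 days: 58 − 31 = 27 left.
27 days into November 2041 → November 27, 2041.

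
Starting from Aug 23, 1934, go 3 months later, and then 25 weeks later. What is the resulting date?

May 17, 1935

Counting forward 3 months from August 23, 1934:
month 8 + 3 = 11 → November 1934.
Day 23 is valid in November, giving November 23, 1934.
Adding 25 weeks (= 175 days) from November 23, 1934:
November has 30 days, so 30 − 23 = 7 days remain after November 23, 1934; 175 − 7 = 168 left.
December 1934 has 31 days: 168 − 31 = 137 left.
January 1935 has 31 days: 137 − 31 = 106 left.
February 1935 has 28 days (1935 is not a leap year): 106 − 28 = 78 left.
March 1935 has 31 days: 78 − 31 = 47 left.
April 1935 has 30 days: 47 − 30 = 17 left.
17 days into May 1935 → May 17, 1935.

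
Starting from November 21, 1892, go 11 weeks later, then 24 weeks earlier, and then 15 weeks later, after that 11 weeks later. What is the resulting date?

February 20, 1893

Counting forward 11 weeks (= 77 days) from November 21, 1892:
November has 30 days, so 30 − 21 = 9 days remain after November 21, 1892; 77 − 9 = 68 left.
December 1892 has 31 days: 68 − 31 = 37 left.
January 1893 has 31 days: 37 − 31 = 6 left.
6 days into February 1893 → February 6, 1893.
Going back 24 weeks (= 168 days) from February 6, 1893:
Going back 6 days from February 6, 1893 reaches the end of the previous month; 168 − 6 = 162 left.
January 1893 has 31 days: 162 − 31 = 131 left.
December 1892 has 31 days: 131 − 31 = 100 left.
November 1892 has 30 days: 100 − 30 = 70 left.
October 1892 has 31 days: 70 − 31 = 39 left.
September 1892 has 30 days: 39 − 30 = 9 left.
August 1892 has 31 days; 31 − 9 = 22 → August 22, 1892.
Adding 15 weeks (= 105 days) from August 22, 1892:
August has 31 days, so 31 − 22 = 9 days remain after August 22, 1892; 105 − 9 = 96 left.
September 1892 has 30 days: 96 − 30 = 66 left.
October 1892 has 31 days: 66 − 31 = 35 left.
November 1892 has 30 days: 35 − 30 = 5 left.
5 days into December 1892 → December 5, 1892.
Adding 11 weeks (= 77 days) from December 5, 1892:
December has 31 days, so 31 − 5 = 26 days remain after December 5, 1892; 77 − 26 = 51 left.
January 1893 has 31 days: 51 − 31 = 20 left.
20 days into February 1893 → February 20, 1893.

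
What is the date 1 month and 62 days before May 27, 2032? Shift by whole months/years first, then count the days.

Subtracting 1 month and 62 days from May 27, 2032: first the month/year part, then the days.
month 5 − 1 = 4 → April 2032.
Day 27 is valid in April, giving April 27, 2032.
Now subtract 62 days from April 27, 2032.
Going back 27 days from April 27, 2032 reaches the end of the previous month; 62 − 27 = 35 left.
March 2032 has 31 days: 35 − 31 = 4 left.
February 2032 has 29 days; 29 − 4 = 25 → February 25, 2032.

February 25, 2032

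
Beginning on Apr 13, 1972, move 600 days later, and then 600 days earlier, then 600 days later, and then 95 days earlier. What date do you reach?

Counting forward 600 days from April 13, 1972:
April has 30 days, so 30 − 13 = 17 days remain after April 13, 1972; 600 − 17 = 583 left.
May 1972 has 31 days: 583 − 31 = 552 left.
June 1972 has 30 days: 552 − 30 = 522 left.
July 1972 has 31 days: 522 − 31 = 491 left.
August 1972 has 31 days: 491 − 31 = 460 left.
September 1972 has 30 days: 460 − 30 = 430 left.
October 1972 has 31 days: 430 − 31 = 399 left.
November 1972 has 30 days: 399 − 30 = 369 left.
December 1972 has 31 days: 369 − 31 = 338 left.
January 1973 has 31 days: 338 − 31 = 307 left.
February 1973 has 28 days (1973 is not a leap year): 307 − 28 = 279 left.
March 1973 has 31 days: 279 − 31 = 248 left.
April 1973 has 30 days: 248 − 30 = 218 left.
May 1973 has 31 days: 218 − 31 = 187 left.
June 1973 has 30 days: 187 − 30 = 157 left.
July 1973 has 31 days: 157 − 31 = 126 left.
August 1973 has 31 days: 126 − 31 = 95 left.
September 1973 has 30 days: 95 − 30 = 65 left.
October 1973 has 31 days: 65 − 31 = 34 left.
November 1973 has 30 days: 34 − 30 = 4 left.
4 days into December 1973 → December 4, 1973.
Subtracting 600 days from December 4, 1973:
Going back 4 days from December 4, 1973 reaches the end of the previous month; 600 − 4 = 596 left.
November 1973 has 30 days: 596 − 30 = 566 left.
October 1973 has 31 days: 566 − 31 = 535 left.
September 1973 has 30 days: 535 − 30 = 505 left.
August 1973 has 31 days: 505 − 31 = 474 left.
July 1973 has 31 days: 474 − 31 = 443 left.
June 1973 has 30 days: 443 − 30 = 413 left.
May 1973 has 31 days: 413 − 31 = 382 left.
April 1973 has 30 days: 382 − 30 = 352 left.
March 1973 has 31 days: 352 − 31 = 321 left.
February 1973 has 28 days (1973 is not a leap year): 321 − 28 = 293 left.
January 1973 has 31 days: 293 − 31 = 262 left.
December 1972 has 31 days: 262 − 31 = 231 left.
November 1972 has 30 days: 231 − 30 = 201 left.
October 1972 has 31 days: 201 − 31 = 170 left.
September 1972 has 30 days: 170 − 30 = 140 left.
August 1972 has 31 days: 140 − 31 = 109 left.
July 1972 has 31 days: 109 − 31 = 78 left.
June 1972 has 30 days: 78 − 30 = 48 left.
May 1972 has 31 days: 48 − 31 = 17 left.
April 1972 has 30 days; 30 − 17 = 13 → April 13, 1972.
Advancing 600 days from April 13, 1972:
April has 30 days, so 30 − 13 = 17 days remain after April 13, 1972; 600 − 17 = 583 left.
May 1972 has 31 days: 583 − 31 = 552 left.
June 1972 has 30 days: 552 − 30 = 522 left.
July 1972 has 31 days: 522 − 31 = 491 left.
August 1972 has 31 days: 491 − 31 = 460 left.
September 1972 has 30 days: 460 − 30 = 430 left.
October 1972 has 31 days: 430 − 31 = 399 left.
November 1972 has 30 days: 399 − 30 = 369 left.
December 1972 has 31 days: 369 − 31 = 338 left.
January 1973 has 31 days: 338 − 31 = 307 left.
February 1973 has 28 days (1973 is not a leap year): 307 − 28 = 279 left.
March 1973 has 31 days: 279 − 31 = 248 left.
April 1973 has 30 days: 248 − 30 = 218 left.
May 1973 has 31 days: 218 − 31 = 187 left.
June 1973 has 30 days: 187 − 30 = 157 left.
July 1973 has 31 days: 157 − 31 = 126 left.
August 1973 has 31 days: 126 − 31 = 95 left.
September 1973 has 30 days: 95 − 30 = 65 left.
October 1973 has 31 days: 65 − 31 = 34 left.
November 1973 has 30 days: 34 − 30 = 4 left.
4 days into December 1973 → December 4, 1973.
Subtracting 95 days from December 4, 1973:
Going back 4 days from December 4, 1973 reaches the end of the previous month; 95 − 4 = 91 left.
November 1973 has 30 days: 91 − 30 = 61 left.
October 1973 has 31 days: 61 − 31 = 30 left.
September 1973 has 30 days: 30 − 30 = 0 left.
August 1973 has 31 days; 31 − 0 = 31 → August 31, 1973.

August 31, 1973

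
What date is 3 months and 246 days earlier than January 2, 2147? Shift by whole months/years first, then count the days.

January 29, 2146

Going back 3 months and 246 days from January 2, 2147: first the month/year part, then the days.
month 1 − 3 = -2, which is month 10 of year 2146 → October 2146.
Day 2 is valid in October, giving October 2, 2146.
Now subtract 246 days from October 2, 2146.
Going back 2 days from October 2, 2146 reaches the end of the previous month; 246 − 2 = 244 left.
September 2146 has 30 days: 244 − 30 = 214 left.
August 2146 has 31 days: 214 − 31 = 183 left.
July 2146 has 31 days: 183 − 31 = 152 left.
June 2146 has 30 days: 152 − 30 = 122 left.
May 2146 has 31 days: 122 − 31 = 91 left.
April 2146 has 30 days: 91 − 30 = 61 left.
March 2146 has 31 days: 61 − 31 = 30 left.
February 2146 has 28 days (2146 is not a leap year): 30 − 28 = 2 left.
January 2146 has 31 days; 31 − 2 = 29 → January 29, 2146.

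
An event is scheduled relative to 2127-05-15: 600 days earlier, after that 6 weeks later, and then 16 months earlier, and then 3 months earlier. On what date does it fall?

April 3, 2124

Going back 600 days from May 15, 2127:
Going back 15 days from May 15, 2127 reaches the end of the previous month; 600 − 15 = 585 left.
April 2127 has 30 days: 585 − 30 = 555 left.
March 2127 has 31 days: 555 − 31 = 524 left.
February 2127 has 28 days (2127 is not a leap year): 524 − 28 = 496 left.
January 2127 has 31 days: 496 − 31 = 465 left.
December 2126 has 31 days: 465 − 31 = 434 left.
November 2126 has 30 days: 434 − 30 = 404 left.
October 2126 has 31 days: 404 − 31 = 373 left.
September 2126 has 30 days: 373 − 30 = 343 left.
August 2126 has 31 days: 343 − 31 = 312 left.
July 2126 has 31 days: 312 − 31 = 281 left.
June 2126 has 30 days: 281 − 30 = 251 left.
May 2126 has 31 days: 251 − 31 = 220 left.
April 2126 has 30 days: 220 − 30 = 190 left.
March 2126 has 31 days: 190 − 31 = 159 left.
February 2126 has 28 days (2126 is not a leap year): 159 − 28 = 131 left.
January 2126 has 31 days: 131 − 31 = 100 left.
December 2125 has 31 days: 100 − 31 = 69 left.
November 2125 has 30 days: 69 − 30 = 39 left.
October 2125 has 31 days: 39 − 31 = 8 left.
September 2125 has 30 days; 30 − 8 = 22 → September 22, 2125.
Adding 6 weeks (= 42 days) from September 22, 2125:
September has 30 days, so 30 − 22 = 8 days remain after September 22, 2125; 42 − 8 = 34 left.
October 2125 has 31 days: 34 − 31 = 3 left.
3 days into November 2125 → November 3, 2125.
Subtracting 16 months from November 3, 2125:
month 11 − 16 = -5, which is month 7 of year 2124 → July 2124.
Day 3 is valid in July, giving July 3, 2124.
Counting back 3 months from July 3, 2124:
month 7 − 3 = 4 → April 2124.
Day 3 is valid in April, giving April 3, 2124.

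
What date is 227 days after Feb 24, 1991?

October 9, 1991

Adding 227 days from February 24, 1991.
February has 28 days, so 28 − 24 = 4 days remain after February 24, 1991; 227 − 4 = 223 left.
March 1991 has 31 days: 223 − 31 = 192 left.
April 1991 has 30 days: 192 − 30 = 162 left.
May 1991 has 31 days: 162 − 31 = 131 left.
June 1991 has 30 days: 131 − 30 = 101 left.
July 1991 has 31 days: 101 − 31 = 70 left.
August 1991 has 31 days: 70 − 31 = 39 left.
September 1991 has 30 days: 39 − 30 = 9 left.
9 days into October 1991 → October 9, 1991.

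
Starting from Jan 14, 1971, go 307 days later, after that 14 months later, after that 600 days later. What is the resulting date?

September 9, 1974

Advancing 307 days from January 14, 1971:
January has 31 days, so 31 − 14 = 17 days remain after January 14, 1971; 307 − 17 = 290 left.
February 1971 has 28 days (1971 is not a leap year): 290 − 28 = 262 left.
March 1971 has 31 days: 262 − 31 = 231 left.
April 1971 has 30 days: 231 − 30 = 201 left.
May 1971 has 31 days: 201 − 31 = 170 left.
June 1971 has 30 days: 170 − 30 = 140 left.
July 1971 has 31 days: 140 − 31 = 109 left.
August 1971 has 31 days: 109 − 31 = 78 left.
September 1971 has 30 days: 78 − 30 = 48 left.
October 1971 has 31 days: 48 − 31 = 17 left.
17 days into November 1971 → November 17, 1971.
Adding 14 months from November 17, 1971:
month 11 + 14 = 25, which is month 1 of year 1973 → January 1973.
Day 17 is valid in January, giving January 17, 1973.
Advancing 600 days from January 17, 1973:
January has 31 days, so 31 − 17 = 14 days remain after January 17, 1973; 600 − 14 = 586 left.
February 1973 has 28 days (1973 is not a leap year): 586 − 28 = 558 left.
March 1973 has 31 days: 558 − 31 = 527 left.
April 1973 has 30 days: 527 − 30 = 497 left.
May 1973 has 31 days: 497 − 31 = 466 left.
June 1973 has 30 days: 466 − 30 = 436 left.
July 1973 has 31 days: 436 − 31 = 405 left.
August 1973 has 31 days: 405 − 31 = 374 left.
September 1973 has 30 days: 374 − 30 = 344 left.
October 1973 has 31 days: 344 − 31 = 313 left.
November 1973 has 30 days: 313 − 30 = 283 left.
December 1973 has 31 days: 283 − 31 = 252 left.
January 1974 has 31 days: 252 − 31 = 221 left.
February 1974 has 28 days (1974 is not a leap year): 221 − 28 = 193 left.
March 1974 has 31 days: 193 − 31 = 162 left.
April 1974 has 30 days: 162 − 30 = 132 left.
May 1974 has 31 days: 132 − 31 = 101 left.
June 1974 has 30 days: 101 − 30 = 71 left.
July 1974 has 31 days: 71 − 31 = 40 left.
August 1974 has 31 days: 40 − 31 = 9 left.
9 days into September 1974 → September 9, 1974.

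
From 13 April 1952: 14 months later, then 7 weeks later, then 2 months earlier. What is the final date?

June 1, 1953

Counting forward 14 months from April 13, 1952:
month 4 + 14 = 18, which is month 6 of year 1953 → June 1953.
Day 13 is valid in June, giving June 13, 1953.
Advancing 7 weeks (= 49 days) from June 13, 1953:
June has 30 days, so 30 − 13 = 17 days remain after June 13, 1953; 49 − 17 = 32 left.
July 1953 has 31 days: 32 − 31 = 1 left.
1 day into August 1953 → August 1, 1953.
Subtracting 2 months from August 1, 1953:
month 8 − 2 = 6 → June 1953.
Day 1 is valid in June, giving June 1, 1953.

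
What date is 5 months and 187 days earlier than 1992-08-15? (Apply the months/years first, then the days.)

Going back 5 months and 187 days from August 15, 1992: first the month/year part, then the days.
month 8 − 5 = 3 → March 1992.
Day 15 is valid in March, giving March 15, 1992.
Now subtract 187 days from March 15, 1992.
Going back 15 days from March 15, 1992 reaches the end of the previous month; 187 − 15 = 172 left.
February 1992 has 29 days (1992 is a leap year): 172 − 29 = 143 left.
January 1992 has 31 days: 143 − 31 = 112 left.
December 1991 has 31 days: 112 − 31 = 81 left.
November 1991 has 30 days: 81 − 30 = 51 left.
October 1991 has 31 days: 51 − 31 = 20 left.
September 1991 has 30 days; 30 − 20 = 10 → September 10, 1991.

September 10, 1991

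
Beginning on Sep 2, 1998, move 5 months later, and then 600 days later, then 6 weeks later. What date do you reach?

Advancing 5 months from September 2, 1998:
month 9 + 5 = 14, which is month 2 of year 1999 → February 1999.
Day 2 is valid in February, giving February 2, 1999.
Advancing 600 days from February 2, 1999:
February has 28 days, so 28 − 2 = 26 days remain after February 2, 1999; 600 − 26 = 574 left.
March 1999 has 31 days: 574 − 31 = 543 left.
April 1999 has 30 days: 543 − 30 = 513 left.
May 1999 has 31 days: 513 − 31 = 482 left.
June 1999 has 30 days: 482 − 30 = 452 left.
July 1999 has 31 days: 452 − 31 = 421 left.
August 1999 has 31 days: 421 − 31 = 390 left.
September 1999 has 30 days: 390 − 30 = 360 left.
October 1999 has 31 days: 360 − 31 = 329 left.
November 1999 has 30 days: 329 − 30 = 299 left.
December 1999 has 31 days: 299 − 31 = 268 left.
January 2000 has 31 days: 268 − 31 = 237 left.
February 2000 has 29 days (2000 is a leap year (divisible by 400)): 237 − 29 = 208 left.
March 2000 has 31 days: 208 − 31 = 177 left.
April 2000 has 30 days: 177 − 30 = 147 left.
May 2000 has 31 days: 147 − 31 = 116 left.
June 2000 has 30 days: 116 − 30 = 86 left.
July 2000 has 31 days: 86 − 31 = 55 left.
August 2000 has 31 days: 55 − 31 = 24 left.
24 days into September 2000 → September 24, 2000.
Counting forward 6 weeks (= 42 days) from September 24, 2000:
September has 30 days, so 30 − 24 = 6 days remain after September 24, 2000; 42 − 6 = 36 left.
October 2000 has 31 days: 36 − 31 = 5 left.
5 days into November 2000 → November 5, 2000.

November 5, 2000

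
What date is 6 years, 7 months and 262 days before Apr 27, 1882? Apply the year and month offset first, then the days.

Subtracting 6 years, 7 months and 262 days from April 27, 1882: first the month/year part, then the days.
-6 years → 1876; month 4 − 7 = -3, which is month 9 of year 1875 → September 1875.
Day 27 is valid in September, giving September 27, 1875.
Now subtract 262 days from September 27, 1875.
Going back 27 days from September 27, 1875 reaches the end of the previous month; 262 − 27 = 235 left.
August 1875 has 31 days: 235 − 31 = 204 left.
July 1875 has 31 days: 204 − 31 = 173 left.
June 1875 has 30 days: 173 − 30 = 143 left.
May 1875 has 31 days: 143 − 31 = 112 left.
April 1875 has 30 days: 112 − 30 = 82 left.
March 1875 has 31 days: 82 − 31 = 51 left.
February 1875 has 28 days (1875 is not a leap year): 51 − 28 = 23 left.
January 1875 has 31 days; 31 − 23 = 8 → January 8, 1875.

January 8, 1875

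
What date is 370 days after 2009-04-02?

Adding 370 days from April 2, 2009.
April has 30 days, so 30 − 2 = 28 days remain after April 2, 2009; 370 − 28 = 342 left.
May 2009 has 31 days: 342 − 31 = 311 left.
June 2009 has 30 days: 311 − 30 = 281 left.
July 2009 has 31 days: 281 − 31 = 250 left.
August 2009 has 31 days: 250 − 31 = 219 left.
September 2009 has 30 days: 219 − 30 = 189 left.
October 2009 has 31 days: 189 − 31 = 158 left.
November 2009 has 30 days: 158 − 30 = 128 left.
December 2009 has 31 days: 128 − 31 = 97 left.
January 2010 has 31 days: 97 − 31 = 66 left.
February 2010 has 28 days (2010 is not a leap year): 66 − 28 = 38 left.
March 2010 has 31 days: 38 − 31 = 7 left.
7 days into April 2010 → April 7, 2010.

April 7, 2010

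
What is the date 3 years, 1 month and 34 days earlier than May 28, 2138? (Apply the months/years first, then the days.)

Going back 3 years, 1 month and 34 days from May 28, 2138: first the month/year part, then the days.
-3 years → 2135; month 5 − 1 = 4 → April 2135.
Day 28 is valid in April, giving April 28, 2135.
Now subtract 34 days from April 28, 2135.
Going back 28 days from April 28, 2135 reaches the end of the previous month; 34 − 28 = 6 left.
March 2135 has 31 days; 31 − 6 = 25 → March 25, 2135.

March 25, 2135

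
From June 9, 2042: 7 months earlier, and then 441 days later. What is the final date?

Subtracting 7 months from June 9, 2042:
month 6 − 7 = -1, which is month 11 of year 2041 → November 2041.
Day 9 is valid in November, giving November 9, 2041.
Adding 441 days from November 9, 2041:
November has 30 days, so 30 − 9 = 21 days remain after November 9, 2041; 441 − 21 = 420 left.
December 2041 has 31 days: 420 − 31 = 389 left.
January 2042 has 31 days: 389 − 31 = 358 left.
February 2042 has 28 days (2042 is not a leap year): 358 − 28 = 330 left.
March 2042 has 31 days: 330 − 31 = 299 left.
April 2042 has 30 days: 299 − 30 = 269 left.
May 2042 has 31 days: 269 − 31 = 238 left.
June 2042 has 30 days: 238 − 30 = 208 left.
July 2042 has 31 days: 208 − 31 = 177 left.
August 2042 has 31 days: 177 − 31 = 146 left.
September 2042 has 30 days: 146 − 30 = 116 left.
October 2042 has 31 days: 116 − 31 = 85 left.
November 2042 has 30 days: 85 − 30 = 55 left.
December 2042 has 31 days: 55 − 31 = 24 left.
24 days into January 2043 → January 24, 2043.

January 24, 2043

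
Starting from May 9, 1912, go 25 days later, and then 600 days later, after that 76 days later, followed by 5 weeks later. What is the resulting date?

Advancing 25 days from May 9, 1912:
May has 31 days, so 31 − 9 = 22 days remain after May 9, 1912; 25 − 22 = 3 left.
3 days into June 1912 → June 3, 1912.
Advancing 600 days from June 3, 1912:
June has 30 days, so 30 − 3 = 27 days remain after June 3, 1912; 600 − 27 = 573 left.
July 1912 has 31 days: 573 − 31 = 542 left.
August 1912 has 31 days: 542 − 31 = 511 left.
September 1912 has 30 days: 511 − 30 = 481 left.
October 1912 has 31 days: 481 − 31 = 450 left.
November 1912 has 30 days: 450 − 30 = 420 left.
December 1912 has 31 days: 420 − 31 = 389 left.
January 1913 has 31 days: 389 − 31 = 358 left.
February 1913 has 28 days (1913 is not a leap year): 358 − 28 = 330 left.
March 1913 has 31 days: 330 − 31 = 299 left.
April 1913 has 30 days: 299 − 30 = 269 left.
May 1913 has 31 days: 269 − 31 = 238 left.
June 1913 has 30 days: 238 − 30 = 208 left.
July 1913 has 31 days: 208 − 31 = 177 left.
August 1913 has 31 days: 177 − 31 = 146 left.
September 1913 has 30 days: 146 − 30 = 116 left.
October 1913 has 31 days: 116 − 31 = 85 left.
November 1913 has 30 days: 85 − 30 = 55 left.
December 1913 has 31 days: 55 − 31 = 24 left.
24 days into January 1914 → January 24, 1914.
Advancing 76 days from January 24, 1914:
January has 31 days, so 31 − 24 = 7 days remain after January 24, 1914; 76 − 7 = 69 left.
February 1914 has 28 days (1914 is not a leap year): 69 − 28 = 41 left.
March 1914 has 31 days: 41 − 31 = 10 left.
10 days into April 1914 → April 10, 1914.
Adding 5 weeks (= 35 days) from April 10, 1914:
April has 30 days, so 30 − 10 = 20 days remain after April 10, 1914; 35 − 20 = 15 left.
15 days into May 1914 → May 15, 1914.

May 15, 1914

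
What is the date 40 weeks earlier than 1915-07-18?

October 11, 1914

Going back 40 weeks = 280 days from July 18, 1915.
Going back 18 days from July 18, 1915 reaches the end of the previous month; 280 − 18 = 262 left.
June 1915 has 30 days: 262 − 30 = 232 left.
May 1915 has 31 days: 232 − 31 = 201 left.
April 1915 has 30 days: 201 − 30 = 171 left.
March 1915 has 31 days: 171 − 31 = 140 left.
February 1915 has 28 days (1915 is not a leap year): 140 − 28 = 112 left.
January 1915 has 31 days: 112 − 31 = 81 left.
December 1914 has 31 days: 81 − 31 = 50 left.
November 1914 has 30 days: 50 − 30 = 20 left.
October 1914 has 31 days; 31 − 20 = 11 → October 11, 1914.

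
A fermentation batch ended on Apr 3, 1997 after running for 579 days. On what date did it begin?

Subtracting 579 days from April 3, 1997.
Going back 3 days from April 3, 1997 reaches the end of the previous month; 579 − 3 = 576 left.
March 1997 has 31 days: 576 − 31 = 545 left.
February 1997 has 28 days (1997 is not a leap year): 545 − 28 = 517 left.
January 1997 has 31 days: 517 − 31 = 486 left.
December 1996 has 31 days: 486 − 31 = 455 left.
November 1996 has 30 days: 455 − 30 = 425 left.
October 1996 has 31 days: 425 − 31 = 394 left.
September 1996 has 30 days: 394 − 30 = 364 left.
August 1996 has 31 days: 364 − 31 = 333 left.
July 1996 has 31 days: 333 − 31 = 302 left.
June 1996 has 30 days: 302 − 30 = 272 left.
May 1996 has 31 days: 272 − 31 = 241 left.
April 1996 has 30 days: 241 − 30 = 211 left.
March 1996 has 31 days: 211 − 31 = 180 left.
February 1996 has 29 days (1996 is a leap year): 180 − 29 = 151 left.
January 1996 has 31 days: 151 − 31 = 120 left.
December 1995 has 31 days: 120 − 31 = 89 left.
November 1995 has 30 days: 89 − 30 = 59 left.
October 1995 has 31 days: 59 − 31 = 28 left.
September 1995 has 30 days; 30 − 28 = 2 → September 2, 1995.

September 2, 1995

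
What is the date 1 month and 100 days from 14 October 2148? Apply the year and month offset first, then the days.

Counting forward 1 month and 100 days from October 14, 2148: first the month/year part, then the days.
month 10 + 1 = 11 → November 2148.
Day 14 is valid in November, giving November 14, 2148.
Now add 100 days from November 14, 2148.
November has 30 days, so 30 − 14 = 16 days remain after November 14, 2148; 100 − 16 = 84 left.
December 2148 has 31 days: 84 − 31 = 53 left.
January 2149 has 31 days: 53 − 31 = 22 left.
22 days into February 2149 → February 22, 2149.

February 22, 2149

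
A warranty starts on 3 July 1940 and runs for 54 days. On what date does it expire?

Adding 54 days from July 3, 1940.
July has 31 days, so 31 − 3 = 28 days remain after July 3, 1940; 54 − 28 = 26 left.
26 days into August 1940 → August 26, 1940.

August 26, 1940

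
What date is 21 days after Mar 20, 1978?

April 10, 1978

Adding 21 days from March 20, 1978.
March has 31 days, so 31 − 20 = 11 days remain after March 20, 1978; 21 − 11 = 10 left.
10 days into April 1978 → April 10, 1978.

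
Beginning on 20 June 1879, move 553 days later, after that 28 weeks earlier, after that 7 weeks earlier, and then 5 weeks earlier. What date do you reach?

March 19, 1880

Advancing 553 days from June 20, 1879:
June has 30 days, so 30 − 20 = 10 days remain after June 20, 1879; 553 − 10 = 543 left.
July 1879 has 31 days: 543 − 31 = 512 left.
August 1879 has 31 days: 512 − 31 = 481 left.
September 1879 has 30 days: 481 − 30 = 451 left.
October 1879 has 31 days: 451 − 31 = 420 left.
November 1879 has 30 days: 420 − 30 = 390 left.
December 1879 has 31 days: 390 − 31 = 359 left.
January 1880 has 31 days: 359 − 31 = 328 left.
February 1880 has 29 days (1880 is a leap year): 328 − 29 = 299 left.
March 1880 has 31 days: 299 − 31 = 268 left.
April 1880 has 30 days: 268 − 30 = 238 left.
May 1880 has 31 days: 238 − 31 = 207 left.
June 1880 has 30 days: 207 − 30 = 177 left.
July 1880 has 31 days: 177 − 31 = 146 left.
August 1880 has 31 days: 146 − 31 = 115 left.
September 1880 has 30 days: 115 − 30 = 85 left.
October 1880 has 31 days: 85 − 31 = 54 left.
November 1880 has 30 days: 54 − 30 = 24 left.
24 days into December 1880 → December 24, 1880.
Going back 28 weeks (= 196 days) from December 24, 1880:
Going back 24 days from December 24, 1880 reaches the end of the previous month; 196 − 24 = 172 left.
November 1880 has 30 days: 172 − 30 = 142 left.
October 1880 has 31 days: 142 − 31 = 111 left.
September 1880 has 30 days: 111 − 30 = 81 left.
August 1880 has 31 days: 81 − 31 = 50 left.
July 1880 has 31 days: 50 − 31 = 19 left.
June 1880 has 30 days; 30 − 19 = 11 → June 11, 1880.
Going back 7 weeks (= 49 days) from June 11, 1880:
Going back 11 days from June 11, 1880 reaches the end of the previous month; 49 − 11 = 38 left.
May 1880 has 31 days: 38 − 31 = 7 left.
April 1880 has 30 days; 30 − 7 = 23 → April 23, 1880.
Going back 5 weeks (= 35 days) from April 23, 1880:
Going back 23 days from April 23, 1880 reaches the end of the previous month; 35 − 23 = 12 left.
March 1880 has 31 days; 31 − 12 = 19 → March 19, 1880.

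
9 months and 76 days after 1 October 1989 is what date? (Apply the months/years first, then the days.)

September 15, 1990

Adding 9 months and 76 days from October 1, 1989: first the month/year part, then the days.
month 10 + 9 = 19, which is month 7 of year 1990 → July 1990.
Day 1 is valid in July, giving July 1, 1990.
Now add 76 days from July 1, 1990.
July has 31 days, so 31 − 1 = 30 days remain after July 1, 1990; 76 − 30 = 46 left.
August 1990 has 31 days: 46 − 31 = 15 left.
15 days into September 1990 → September 15, 1990.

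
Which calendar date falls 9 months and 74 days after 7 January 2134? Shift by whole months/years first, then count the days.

December 20, 2134

Advancing 9 months and 74 days from January 7, 2134: first the month/year part, then the days.
month 1 + 9 = 10 → October 2134.
Day 7 is valid in October, giving October 7, 2134.
Now add 74 days from October 7, 2134.
October has 31 days, so 31 − 7 = 24 days remain after October 7, 2134; 74 − 24 = 50 left.
November 2134 has 30 days: 50 − 30 = 20 left.
20 days into December 2134 → December 20, 2134.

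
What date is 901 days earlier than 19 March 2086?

September 30, 2083

Going back 901 days from March 19, 2086.
Going back 19 days from March 19, 2086 reaches the end of the previous month; 901 − 19 = 882 left.
February 2086 has 28 days (2086 is not a leap year): 882 − 28 = 854 left.
January 2086 has 31 days: 854 − 31 = 823 left.
December 2085 has 31 days: 823 − 31 = 792 left.
November 2085 has 30 days: 792 − 30 = 762 left.
October 2085 has 31 days: 762 − 31 = 731 left.
September 2085 has 30 days: 731 − 30 = 701 left.
August 2085 has 31 days: 701 − 31 = 670 left.
July 2085 has 31 days: 670 − 31 = 639 left.
June 2085 has 30 days: 639 − 30 = 609 left.
May 2085 has 31 days: 609 − 31 = 578 left.
April 2085 has 30 days: 578 − 30 = 548 left.
March 2085 has 31 days: 548 − 31 = 517 left.
February 2085 has 28 days (2085 is not a leap year): 517 − 28 = 489 left.
January 2085 has 31 days: 489 − 31 = 458 left.
December 2084 has 31 days: 458 − 31 = 427 left.
November 2084 has 30 days: 427 − 30 = 397 left.
October 2084 has 31 days: 397 − 31 = 366 left.
September 2084 has 30 days: 366 − 30 = 336 left.
August 2084 has 31 days: 336 − 31 = 305 left.
July 2084 has 31 days: 305 − 31 = 274 left.
June 2084 has 30 days: 274 − 30 = 244 left.
May 2084 has 31 days: 244 − 31 = 213 left.
April 2084 has 30 days: 213 − 30 = 183 left.
March 2084 has 31 days: 183 − 31 = 152 left.
February 2084 has 29 days (2084 is a leap year): 152 − 29 = 123 left.
January 2084 has 31 days: 123 − 31 = 92 left.
December 2083 has 31 days: 92 − 31 = 61 left.
November 2083 has 30 days: 61 − 30 = 31 left.
October 2083 has 31 days: 31 − 31 = 0 left.
September 2083 has 30 days; 30 − 0 = 30 → September 30, 2083.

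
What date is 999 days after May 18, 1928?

Adding 999 days from May 18, 1928.
May has 31 days, so 31 − 18 = 13 days remain after May 18, 1928; 999 − 13 = 986 left.
June 1928 has 30 days: 986 − 30 = 956 left.
July 1928 has 31 days: 956 − 31 = 925 left.
August 1928 has 31 days: 925 − 31 = 894 left.
September 1928 has 30 days: 894 − 30 = 864 left.
October 1928 has 31 days: 864 − 31 = 833 left.
November 1928 has 30 days: 833 − 30 = 803 left.
December 1928 has 31 days: 803 − 31 = 772 left.
January 1929 has 31 days: 772 − 31 = 741 left.
February 1929 has 28 days (1929 is not a leap year): 741 − 28 = 713 left.
March 1929 has 31 days: 713 − 31 = 682 left.
April 1929 has 30 days: 682 − 30 = 652 left.
May 1929 has 31 days: 652 − 31 = 621 left.
June 1929 has 30 days: 621 − 30 = 591 left.
July 1929 has 31 days: 591 − 31 = 560 left.
August 1929 has 31 days: 560 − 31 = 529 left.
September 1929 has 30 days: 529 − 30 = 499 left.
October 1929 has 31 days: 499 − 31 = 468 left.
November 1929 has 30 days: 468 − 30 = 438 left.
December 1929 has 31 days: 438 − 31 = 407 left.
January 1930 has 31 days: 407 − 31 = 376 left.
February 1930 has 28 days (1930 is not a leap year): 376 − 28 = 348 left.
March 1930 has 31 days: 348 − 31 = 317 left.
April 1930 has 30 days: 317 − 30 = 287 left.
May 1930 has 31 days: 287 − 31 = 256 left.
June 1930 has 30 days: 256 − 30 = 226 left.
July 1930 has 31 days: 226 − 31 = 195 left.
August 1930 has 31 days: 195 − 31 = 164 left.
September 1930 has 30 days: 164 − 30 = 134 left.
October 1930 has 31 days: 134 − 31 = 103 left.
November 1930 has 30 days: 103 − 30 = 73 left.
December 1930 has 31 days: 73 − 31 = 42 left.
January 1931 has 31 days: 42 − 31 = 11 left.
11 days into February 1931 → February 11, 1931.

February 11, 1931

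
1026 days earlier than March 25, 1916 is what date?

June 3, 1913

Going back 1026 days from March 25, 1916.
Going back 25 days from March 25, 1916 reaches the end of the previous month; 1026 − 25 = 1001 left.
February 1916 has 29 days (1916 is a leap year): 1001 − 29 = 972 left.
January 1916 has 31 days: 972 − 31 = 941 left.
December 1915 has 31 days: 941 − 31 = 910 left.
November 1915 has 30 days: 910 − 30 = 880 left.
October 1915 has 31 days: 880 − 31 = 849 left.
September 1915 has 30 days: 849 − 30 = 819 left.
August 1915 has 31 days: 819 − 31 = 788 left.
July 1915 has 31 days: 788 − 31 = 757 left.
June 1915 has 30 days: 757 − 30 = 727 left.
May 1915 has 31 days: 727 − 31 = 696 left.
April 1915 has 30 days: 696 − 30 = 666 left.
March 1915 has 31 days: 666 − 31 = 635 left.
February 1915 has 28 days (1915 is not a leap year): 635 − 28 = 607 left.
January 1915 has 31 days: 607 − 31 = 576 left.
December 1914 has 31 days: 576 − 31 = 545 left.
November 1914 has 30 days: 545 − 30 = 515 left.
October 1914 has 31 days: 515 − 31 = 484 left.
September 1914 has 30 days: 484 − 30 = 454 left.
August 1914 has 31 days: 454 − 31 = 423 left.
July 1914 has 31 days: 423 − 31 = 392 left.
June 1914 has 30 days: 392 − 30 = 362 left.
May 1914 has 31 days: 362 − 31 = 331 left.
April 1914 has 30 days: 331 − 30 = 301 left.
March 1914 has 31 days: 301 − 31 = 270 left.
February 1914 has 28 days (1914 is not a leap year): 270 − 28 = 242 left.
January 1914 has 31 days: 242 − 31 = 211 left.
December 1913 has 31 days: 211 − 31 = 180 left.
November 1913 has 30 days: 180 − 30 = 150 left.
October 1913 has 31 days: 150 − 31 = 119 left.
September 1913 has 30 days: 119 − 30 = 89 left.
August 1913 has 31 days: 89 − 31 = 58 left.
July 1913 has 31 days: 58 − 31 = 27 left.
June 1913 has 30 days; 30 − 27 = 3 → June 3, 1913.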